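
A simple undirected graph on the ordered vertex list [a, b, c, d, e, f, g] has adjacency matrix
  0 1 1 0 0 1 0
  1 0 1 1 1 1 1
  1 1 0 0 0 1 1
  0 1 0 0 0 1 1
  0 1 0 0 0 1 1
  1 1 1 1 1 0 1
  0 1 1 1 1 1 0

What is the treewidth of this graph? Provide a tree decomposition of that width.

Treewidth 3.
One optimal decomposition is:
Bags: B1 = {b, e, f, g}  B2 = {b, c, f, g}  B3 = {a, b, c, f}  B4 = {b, d, f, g}
Tree: B1–B2, B2–B3, B2–B4

The largest bag has 4 vertices, giving width 3; this decomposition certifies tw(G) ≤ 3. On the other hand G contains the 4-clique {b, d, f, g}. A clique must lie in a single bag of any decomposition, so no decomposition can have width below 3. Therefore the treewidth is 3.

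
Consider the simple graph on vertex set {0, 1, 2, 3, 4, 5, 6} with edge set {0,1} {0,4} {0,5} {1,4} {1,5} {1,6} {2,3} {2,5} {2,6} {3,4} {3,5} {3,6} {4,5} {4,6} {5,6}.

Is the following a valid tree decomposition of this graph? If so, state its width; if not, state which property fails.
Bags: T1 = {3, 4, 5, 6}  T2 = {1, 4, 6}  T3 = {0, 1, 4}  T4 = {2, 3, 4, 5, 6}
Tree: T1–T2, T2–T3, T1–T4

A tree decomposition must satisfy three properties: every vertex lies in some bag; for every edge, both endpoints lie together in some bag; and for every vertex, the bags containing it form a connected subtree. Here edge (5,1) lies in no bag, so the decomposition is invalid.

No — edge (5,1) lies in no bag.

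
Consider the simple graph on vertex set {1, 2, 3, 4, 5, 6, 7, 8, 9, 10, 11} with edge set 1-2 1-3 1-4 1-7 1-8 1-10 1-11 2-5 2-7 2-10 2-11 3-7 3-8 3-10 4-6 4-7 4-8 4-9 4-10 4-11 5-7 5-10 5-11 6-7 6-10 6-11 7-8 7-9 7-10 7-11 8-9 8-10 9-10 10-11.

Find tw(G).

A width-4 tree decomposition is:
Bags: B1 = {1, 3, 7, 8, 10}  B2 = {1, 4, 7, 8, 10}  B3 = {1, 4, 7, 10, 11}  B4 = {1, 2, 7, 10, 11}  B5 = {4, 7, 8, 9, 10}  B6 = {2, 5, 7, 10, 11}  B7 = {4, 6, 7, 10, 11}
Tree: B1–B2, B2–B3, B3–B4, B2–B5, B4–B6, B3–B7
The largest bag has 5 vertices, giving width 4; this decomposition certifies tw(G) ≤ 4. For the lower bound, the 5 vertices {1, 2, 7, 10, 11} are pairwise adjacent, and any tree decomposition puts a clique entirely inside one bag — forcing width ≥ 4. The upper and lower bounds meet at 4, so that is the treewidth.

4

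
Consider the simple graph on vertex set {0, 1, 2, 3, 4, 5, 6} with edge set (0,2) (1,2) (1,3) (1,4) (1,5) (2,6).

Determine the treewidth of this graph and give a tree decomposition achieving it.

Treewidth 1.
Bags: B1 = {1, 2}  B2 = {1, 4}  B3 = {1, 3}  B4 = {2, 6}  B5 = {1, 5}  B6 = {0, 2}
Tree: B1–B2, B1–B3, B1–B4, B1–B5, B4–B6

The largest bag has 2 vertices, giving width 1; this decomposition certifies tw(G) ≤ 1. Since G has at least one edge (e.g. 2–1), it is not an edgeless graph, so tw(G) ≥ 1. Combining the bounds, tw(G) = 1.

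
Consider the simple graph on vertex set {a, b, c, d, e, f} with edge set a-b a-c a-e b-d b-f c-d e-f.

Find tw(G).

2

A width-2 tree decomposition is:
Bags: B1 = {b, c, d}  B2 = {a, b, c}  B3 = {a, b, f}  B4 = {a, e, f}
Tree: B1–B2, B2–B3, B3–B4
The largest bag has 3 vertices, giving width 2; this decomposition certifies tw(G) ≤ 2. For the lower bound, G contains the cycle d–c–a–b–d, so G is not a forest; only forests have treewidth ≤ 1, hence tw(G) ≥ 2. Therefore the treewidth is 2.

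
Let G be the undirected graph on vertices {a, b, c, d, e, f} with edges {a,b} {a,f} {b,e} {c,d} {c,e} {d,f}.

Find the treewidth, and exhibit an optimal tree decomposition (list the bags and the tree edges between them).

Treewidth 2.
One optimal decomposition is:
Bags: B1 = {a, b, e}  B2 = {a, c, e}  B3 = {a, c, d}  B4 = {a, d, f}
Tree: B1–B2, B2–B3, B3–B4

The largest bag has 3 vertices, giving width 2; this decomposition certifies tw(G) ≤ 2. For the lower bound, G contains the cycle a–b–e–c–d–f–a, so G is not a forest; only forests have treewidth ≤ 1, hence tw(G) ≥ 2. Combining the bounds, tw(G) = 2.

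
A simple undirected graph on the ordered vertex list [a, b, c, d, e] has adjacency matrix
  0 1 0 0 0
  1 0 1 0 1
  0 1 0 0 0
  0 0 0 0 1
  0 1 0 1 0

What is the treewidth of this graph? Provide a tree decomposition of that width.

The largest bag has 2 vertices, giving width 1; this decomposition certifies tw(G) ≤ 1. G has an edge, so its treewidth is at least 1. Hence tw(G) = 1 exactly.

Treewidth 1.
One optimal decomposition is:
Bags: B1 = {d, e}  B2 = {b, e}  B3 = {a, b}  B4 = {b, c}
Tree: B1–B2, B2–B3, B2–B4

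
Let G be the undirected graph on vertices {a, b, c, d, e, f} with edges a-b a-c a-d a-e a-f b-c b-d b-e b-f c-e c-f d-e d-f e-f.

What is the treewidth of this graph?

4

A width-4 tree decomposition is:
Bags: B1 = {a, b, d, e, f}  B2 = {a, b, c, e, f}
Tree: B1–B2
Each bag holds 5 vertices, so the decomposition has width 4, which upper-bounds the treewidth. On the other hand G contains the 5-clique {a, b, d, e, f}. A clique must lie in a single bag of any decomposition, so no decomposition can have width below 4. Hence tw(G) = 4 exactly.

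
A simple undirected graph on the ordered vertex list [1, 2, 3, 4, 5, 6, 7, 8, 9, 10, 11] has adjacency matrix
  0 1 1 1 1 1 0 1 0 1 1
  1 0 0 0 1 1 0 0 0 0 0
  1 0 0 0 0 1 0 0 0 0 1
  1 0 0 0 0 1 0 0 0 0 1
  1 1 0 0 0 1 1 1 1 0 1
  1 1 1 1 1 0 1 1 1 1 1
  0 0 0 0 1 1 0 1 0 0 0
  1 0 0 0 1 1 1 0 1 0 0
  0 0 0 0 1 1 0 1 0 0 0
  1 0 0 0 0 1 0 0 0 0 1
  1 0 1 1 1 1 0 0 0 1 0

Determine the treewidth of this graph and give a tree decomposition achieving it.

Treewidth 3.
One such decomposition:
Bags: B1 = {1, 5, 6, 8}  B2 = {1, 5, 6, 11}  B3 = {1, 3, 6, 11}  B4 = {5, 6, 7, 8}  B5 = {1, 4, 6, 11}  B6 = {5, 6, 8, 9}  B7 = {1, 6, 10, 11}  B8 = {1, 2, 5, 6}
Tree: B1–B2, B2–B3, B1–B4, B3–B5, B4–B6, B3–B7, B2–B8

Each bag holds 4 vertices, so the decomposition has width 3, which upper-bounds the treewidth. For the lower bound, the 4 vertices {1, 5, 6, 8} are pairwise adjacent, and any tree decomposition puts a clique entirely inside one bag — forcing width ≥ 3. The upper and lower bounds meet at 3, so that is the treewidth.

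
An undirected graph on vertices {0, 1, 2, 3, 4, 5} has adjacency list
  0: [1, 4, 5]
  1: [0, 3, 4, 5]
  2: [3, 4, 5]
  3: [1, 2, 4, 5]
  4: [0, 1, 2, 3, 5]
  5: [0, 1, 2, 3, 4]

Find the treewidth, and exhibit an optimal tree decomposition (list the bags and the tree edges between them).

Every bag has size at most 4, so the width is 4 − 1 = 3 and tw(G) ≤ 3. On the other hand G contains the 4-clique {0, 1, 4, 5}. A clique must lie in a single bag of any decomposition, so no decomposition can have width below 3. Combining the bounds, tw(G) = 3.

Treewidth 3.
Bags: B1 = {1, 3, 4, 5}  B2 = {2, 3, 4, 5}  B3 = {0, 1, 4, 5}
Tree: B1–B2, B1–B3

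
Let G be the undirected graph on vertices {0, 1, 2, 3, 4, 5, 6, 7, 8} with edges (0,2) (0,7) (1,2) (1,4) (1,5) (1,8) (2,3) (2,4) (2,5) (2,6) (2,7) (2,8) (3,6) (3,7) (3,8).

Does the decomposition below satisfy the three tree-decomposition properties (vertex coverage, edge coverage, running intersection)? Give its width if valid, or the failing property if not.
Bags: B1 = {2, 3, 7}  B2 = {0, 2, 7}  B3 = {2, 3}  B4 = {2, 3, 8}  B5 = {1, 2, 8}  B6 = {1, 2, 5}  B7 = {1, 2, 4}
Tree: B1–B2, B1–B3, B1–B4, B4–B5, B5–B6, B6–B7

No — vertex 6 appears in no bag.

A tree decomposition must satisfy three properties: every vertex lies in some bag; for every edge, both endpoints lie together in some bag; and for every vertex, the bags containing it form a connected subtree. Here vertex 6 appears in no bag, so the decomposition is invalid.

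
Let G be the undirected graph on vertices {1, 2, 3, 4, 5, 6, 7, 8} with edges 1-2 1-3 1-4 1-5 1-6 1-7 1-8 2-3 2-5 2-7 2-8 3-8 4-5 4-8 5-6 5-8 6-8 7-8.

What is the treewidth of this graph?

3

A width-3 tree decomposition is:
Bags: B1 = {1, 2, 7, 8}  B2 = {1, 2, 5, 8}  B3 = {1, 4, 5, 8}  B4 = {1, 2, 3, 8}  B5 = {1, 5, 6, 8}
Tree: B1–B2, B2–B3, B2–B4, B3–B5
Every bag has size at most 4, so the width is 4 − 1 = 3 and tw(G) ≤ 3. On the other hand G contains the 4-clique {1, 2, 3, 8}. A clique must lie in a single bag of any decomposition, so no decomposition can have width below 3. The upper and lower bounds meet at 3, so that is the treewidth.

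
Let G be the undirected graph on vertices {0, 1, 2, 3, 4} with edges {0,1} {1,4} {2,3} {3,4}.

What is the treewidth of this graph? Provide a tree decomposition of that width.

The largest bag has 2 vertices, giving width 1; this decomposition certifies tw(G) ≤ 1. Any graph with an edge has treewidth ≥ 1, and G has the edge 0–1. Hence tw(G) = 1 exactly.

Treewidth 1.
Bags: B1 = {0, 1}  B2 = {1, 4}  B3 = {3, 4}  B4 = {2, 3}
Tree: B1–B2, B2–B3, B3–B4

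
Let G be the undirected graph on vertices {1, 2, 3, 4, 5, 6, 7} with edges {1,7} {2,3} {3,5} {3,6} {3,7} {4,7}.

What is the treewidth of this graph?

A width-1 tree decomposition is:
Bags: B1 = {3, 6}  B2 = {2, 3}  B3 = {3, 5}  B4 = {3, 7}  B5 = {4, 7}  B6 = {1, 7}
Tree: B1–B2, B2–B3, B1–B4, B4–B5, B5–B6
Each bag holds 2 vertices, so the decomposition has width 1, which upper-bounds the treewidth. Since G has at least one edge (e.g. 3–6), it is not an edgeless graph, so tw(G) ≥ 1. Combining the bounds, tw(G) = 1.

1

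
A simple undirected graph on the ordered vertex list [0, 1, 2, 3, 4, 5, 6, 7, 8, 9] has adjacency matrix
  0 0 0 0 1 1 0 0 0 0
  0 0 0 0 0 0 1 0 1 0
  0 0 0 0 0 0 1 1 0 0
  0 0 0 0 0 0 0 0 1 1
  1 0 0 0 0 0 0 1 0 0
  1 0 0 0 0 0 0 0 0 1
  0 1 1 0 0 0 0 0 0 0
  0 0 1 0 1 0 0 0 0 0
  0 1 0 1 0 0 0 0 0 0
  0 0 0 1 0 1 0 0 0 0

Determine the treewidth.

A width-2 tree decomposition is:
Bags: B1 = {1, 2, 6}  B2 = {1, 2, 8}  B3 = {2, 3, 8}  B4 = {2, 3, 9}  B5 = {2, 5, 9}  B6 = {0, 2, 5}  B7 = {0, 2, 4}  B8 = {2, 4, 7}
Tree: B1–B2, B2–B3, B3–B4, B4–B5, B5–B6, B6–B7, B7–B8
Each bag holds 3 vertices, so the decomposition has width 2, which upper-bounds the treewidth. For the lower bound, G contains the cycle 2–6–1–8–3–9–5–0–4–7–2, so G is not a forest; only forests have treewidth ≤ 1, hence tw(G) ≥ 2. Combining the bounds, tw(G) = 2.

2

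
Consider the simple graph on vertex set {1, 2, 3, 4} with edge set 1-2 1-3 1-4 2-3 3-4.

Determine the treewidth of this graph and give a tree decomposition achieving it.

Treewidth 2.
Bags: B1 = {1, 3, 4}  B2 = {1, 2, 3}
Tree: B1–B2

Each bag holds 3 vertices, so the decomposition has width 2, which upper-bounds the treewidth. On the other hand G contains the 3-clique {1, 2, 3}. A clique must lie in a single bag of any decomposition, so no decomposition can have width below 2. Therefore the treewidth is 2.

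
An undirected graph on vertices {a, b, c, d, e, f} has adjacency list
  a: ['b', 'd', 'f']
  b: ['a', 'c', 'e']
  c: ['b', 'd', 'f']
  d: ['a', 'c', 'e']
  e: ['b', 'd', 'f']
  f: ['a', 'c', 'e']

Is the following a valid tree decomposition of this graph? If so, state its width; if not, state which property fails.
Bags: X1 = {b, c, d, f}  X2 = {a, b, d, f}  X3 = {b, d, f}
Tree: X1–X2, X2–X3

A tree decomposition must satisfy three properties: every vertex lies in some bag; for every edge, both endpoints lie together in some bag; and for every vertex, the bags containing it form a connected subtree. Here vertex e appears in no bag, so the decomposition is invalid.

No — vertex e appears in no bag.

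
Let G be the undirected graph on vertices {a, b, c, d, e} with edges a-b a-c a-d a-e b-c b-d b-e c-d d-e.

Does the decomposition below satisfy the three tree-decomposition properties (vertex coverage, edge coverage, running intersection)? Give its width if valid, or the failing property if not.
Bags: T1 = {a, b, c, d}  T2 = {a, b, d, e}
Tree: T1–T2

Yes; width 3.

Checking the three conditions: (i) the bags cover all of {a, b, c, d, e}; (ii) for each edge, some bag contains both endpoints; (iii) the bags containing any fixed vertex form a subtree. All hold, so the decomposition is valid with width 4 − 1 = 3.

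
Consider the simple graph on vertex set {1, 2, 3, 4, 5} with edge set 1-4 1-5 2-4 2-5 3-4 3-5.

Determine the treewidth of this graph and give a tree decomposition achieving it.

Treewidth 2.
One optimal decomposition is:
Bags: B1 = {3, 4, 5}  B2 = {2, 4, 5}  B3 = {1, 4, 5}
Tree: B1–B2, B2–B3

The largest bag has 3 vertices, giving width 2; this decomposition certifies tw(G) ≤ 2. Since 3–5–2–4–3 is a cycle in G, G is not acyclic. Forests are exactly the graphs of treewidth ≤ 1, so tw(G) ≥ 2. Hence tw(G) = 2 exactly.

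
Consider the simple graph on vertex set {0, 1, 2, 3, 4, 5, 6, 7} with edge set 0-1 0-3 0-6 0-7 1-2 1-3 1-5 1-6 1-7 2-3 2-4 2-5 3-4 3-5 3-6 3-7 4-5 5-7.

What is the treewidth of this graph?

A width-3 tree decomposition is:
Bags: B1 = {0, 1, 3, 7}  B2 = {0, 1, 3, 6}  B3 = {1, 3, 5, 7}  B4 = {1, 2, 3, 5}  B5 = {2, 3, 4, 5}
Tree: B1–B2, B1–B3, B3–B4, B4–B5
The largest bag has 4 vertices, giving width 3; this decomposition certifies tw(G) ≤ 3. Conversely, {0, 1, 3, 6} is a clique of size 4, and the vertices of any clique must share a bag in every tree decomposition; so some bag has ≥ 4 vertices and tw(G) ≥ 3. The upper and lower bounds meet at 3, so that is the treewidth.

3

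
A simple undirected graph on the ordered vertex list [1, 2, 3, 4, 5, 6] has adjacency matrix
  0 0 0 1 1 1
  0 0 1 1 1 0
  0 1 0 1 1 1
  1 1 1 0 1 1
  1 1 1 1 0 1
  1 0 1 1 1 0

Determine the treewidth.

A width-3 tree decomposition is:
Bags: B1 = {1, 4, 5, 6}  B2 = {3, 4, 5, 6}  B3 = {2, 3, 4, 5}
Tree: B1–B2, B2–B3
Every bag has size at most 4, so the width is 4 − 1 = 3 and tw(G) ≤ 3. On the other hand G contains the 4-clique {1, 4, 5, 6}. A clique must lie in a single bag of any decomposition, so no decomposition can have width below 3. Combining the bounds, tw(G) = 3.

3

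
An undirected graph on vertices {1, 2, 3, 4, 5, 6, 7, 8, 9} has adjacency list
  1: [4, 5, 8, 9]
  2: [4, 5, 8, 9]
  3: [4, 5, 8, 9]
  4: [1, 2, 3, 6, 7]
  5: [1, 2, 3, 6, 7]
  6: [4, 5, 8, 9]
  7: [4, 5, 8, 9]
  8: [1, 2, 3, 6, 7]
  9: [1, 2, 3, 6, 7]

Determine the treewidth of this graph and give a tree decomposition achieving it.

Treewidth 4.
One optimal decomposition is:
Bags: B1 = {4, 5, 7, 8, 9}  B2 = {2, 4, 5, 8, 9}  B3 = {4, 5, 6, 8, 9}  B4 = {1, 4, 5, 8, 9}  B5 = {3, 4, 5, 8, 9}
Tree: B1–B2, B2–B3, B3–B4, B4–B5

The largest bag has 5 vertices, giving width 4; this decomposition certifies tw(G) ≤ 4. For the lower bound: the 5 vertex sets {7,8}, {2,5}, {6,9}, {4}, {1} are disjoint, each induces a connected subgraph, and every pair is joined by at least one edge of G. Contracting each set to a single vertex therefore yields K_{5} as a minor, and since treewidth is minor-monotone, tw(G) ≥ tw(K_{5}) = 4. Hence tw(G) = 4 exactly.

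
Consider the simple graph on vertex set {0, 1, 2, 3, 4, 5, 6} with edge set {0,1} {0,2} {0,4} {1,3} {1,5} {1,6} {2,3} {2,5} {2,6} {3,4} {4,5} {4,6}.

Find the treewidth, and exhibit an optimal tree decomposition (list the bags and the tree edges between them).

Each bag holds 4 vertices, so the decomposition has width 3, which upper-bounds the treewidth. For the lower bound: the 4 vertex sets {0,1}, {3,4}, {2}, {5} are disjoint, each induces a connected subgraph, and every pair is joined by at least one edge of G. Contracting each set to a single vertex therefore yields K_{4} as a minor, and since treewidth is minor-monotone, tw(G) ≥ tw(K_{4}) = 3. The upper and lower bounds meet at 3, so that is the treewidth.

Treewidth 3.
One such decomposition:
Bags: B1 = {0, 1, 2, 4}  B2 = {1, 2, 3, 4}  B3 = {1, 2, 4, 5}  B4 = {1, 2, 4, 6}
Tree: B1–B2, B2–B3, B3–B4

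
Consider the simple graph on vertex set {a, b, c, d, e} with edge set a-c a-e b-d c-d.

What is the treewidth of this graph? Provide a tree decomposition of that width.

Treewidth 1.
One such decomposition:
Bags: B1 = {b, d}  B2 = {c, d}  B3 = {a, c}  B4 = {a, e}
Tree: B1–B2, B2–B3, B3–B4

The largest bag has 2 vertices, giving width 1; this decomposition certifies tw(G) ≤ 1. G has an edge, so its treewidth is at least 1. Combining the bounds, tw(G) = 1.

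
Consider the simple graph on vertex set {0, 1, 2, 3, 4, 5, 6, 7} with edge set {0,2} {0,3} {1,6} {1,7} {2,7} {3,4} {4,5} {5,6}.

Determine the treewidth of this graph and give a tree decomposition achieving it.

Each bag holds 3 vertices, so the decomposition has width 2, which upper-bounds the treewidth. Since 4–3–0–2–7–1–6–5–4 is a cycle in G, G is not acyclic. Forests are exactly the graphs of treewidth ≤ 1, so tw(G) ≥ 2. The upper and lower bounds meet at 2, so that is the treewidth.

Treewidth 2.
One such decomposition:
Bags: B1 = {0, 3, 4}  B2 = {0, 2, 4}  B3 = {2, 4, 7}  B4 = {1, 4, 7}  B5 = {1, 4, 6}  B6 = {4, 5, 6}
Tree: B1–B2, B2–B3, B3–B4, B4–B5, B5–B6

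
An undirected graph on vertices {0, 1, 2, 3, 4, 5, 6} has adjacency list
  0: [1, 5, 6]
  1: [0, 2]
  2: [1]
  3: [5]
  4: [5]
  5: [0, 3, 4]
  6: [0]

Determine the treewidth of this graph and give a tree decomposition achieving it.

Each bag holds 2 vertices, so the decomposition has width 1, which upper-bounds the treewidth. Since G has at least one edge (e.g. 0–5), it is not an edgeless graph, so tw(G) ≥ 1. Hence tw(G) = 1 exactly.

Treewidth 1.
Bags: B1 = {0, 5}  B2 = {0, 1}  B3 = {4, 5}  B4 = {1, 2}  B5 = {0, 6}  B6 = {3, 5}
Tree: B1–B2, B1–B3, B2–B4, B2–B5, B3–B6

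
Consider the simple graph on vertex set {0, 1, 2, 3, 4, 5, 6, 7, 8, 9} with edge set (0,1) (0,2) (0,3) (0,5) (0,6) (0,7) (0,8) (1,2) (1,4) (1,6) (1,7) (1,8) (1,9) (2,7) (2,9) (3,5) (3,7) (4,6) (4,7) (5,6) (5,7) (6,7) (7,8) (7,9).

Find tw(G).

3

A width-3 tree decomposition is:
Bags: B1 = {0, 1, 6, 7}  B2 = {0, 1, 2, 7}  B3 = {1, 4, 6, 7}  B4 = {0, 5, 6, 7}  B5 = {0, 3, 5, 7}  B6 = {0, 1, 7, 8}  B7 = {1, 2, 7, 9}
Tree: B1–B2, B1–B3, B1–B4, B4–B5, B1–B6, B2–B7
Each bag holds 4 vertices, so the decomposition has width 3, which upper-bounds the treewidth. On the other hand G contains the 4-clique {0, 1, 7, 8}. A clique must lie in a single bag of any decomposition, so no decomposition can have width below 3. Therefore the treewidth is 3.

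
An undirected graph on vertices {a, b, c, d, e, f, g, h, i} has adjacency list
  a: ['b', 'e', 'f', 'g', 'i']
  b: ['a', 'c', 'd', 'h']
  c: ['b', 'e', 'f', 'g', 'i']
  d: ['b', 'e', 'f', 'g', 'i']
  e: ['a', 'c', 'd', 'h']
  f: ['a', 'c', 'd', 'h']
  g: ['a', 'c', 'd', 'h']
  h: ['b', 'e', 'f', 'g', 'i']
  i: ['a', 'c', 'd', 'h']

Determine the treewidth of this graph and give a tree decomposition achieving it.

Treewidth 4.
One optimal decomposition is:
Bags: B1 = {a, c, d, g, h}  B2 = {a, c, d, h, i}  B3 = {a, c, d, e, h}  B4 = {a, b, c, d, h}  B5 = {a, c, d, f, h}
Tree: B1–B2, B2–B3, B3–B4, B4–B5

The largest bag has 5 vertices, giving width 4; this decomposition certifies tw(G) ≤ 4. For the lower bound: the 5 vertex sets {a,g}, {h,i}, {c,e}, {d}, {b} are disjoint, each induces a connected subgraph, and every pair is joined by at least one edge of G. Contracting each set to a single vertex therefore yields K_{5} as a minor, and since treewidth is minor-monotone, tw(G) ≥ tw(K_{5}) = 4. Therefore the treewidth is 4.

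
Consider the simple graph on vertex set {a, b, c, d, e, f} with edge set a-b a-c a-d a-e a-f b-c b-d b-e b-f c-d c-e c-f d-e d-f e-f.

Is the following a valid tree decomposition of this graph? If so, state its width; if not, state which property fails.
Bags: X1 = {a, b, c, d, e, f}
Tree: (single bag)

Vertex coverage: the bags together contain {a, b, c, d, e, f}, the full vertex set. Edge coverage: each edge of G has both endpoints in at least one bag. Running intersection: for every vertex, the bags containing it form a connected subtree. All three properties hold, so this is a valid tree decomposition of width max|bag| − 1 = 5, and hence tw(G) ≤ 5.

Yes; width 5.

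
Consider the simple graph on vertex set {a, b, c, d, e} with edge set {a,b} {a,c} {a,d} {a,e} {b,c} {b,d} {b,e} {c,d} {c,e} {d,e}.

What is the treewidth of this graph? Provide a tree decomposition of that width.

A single bag containing all 5 vertices is trivially a valid decomposition of width 4. On the other hand G contains the 5-clique {a, b, c, d, e}. A clique must lie in a single bag of any decomposition, so no decomposition can have width below 4. Therefore the treewidth is 4.

Treewidth 4.
One such decomposition:
Bags: B1 = {a, b, c, d, e}
Tree: (single bag)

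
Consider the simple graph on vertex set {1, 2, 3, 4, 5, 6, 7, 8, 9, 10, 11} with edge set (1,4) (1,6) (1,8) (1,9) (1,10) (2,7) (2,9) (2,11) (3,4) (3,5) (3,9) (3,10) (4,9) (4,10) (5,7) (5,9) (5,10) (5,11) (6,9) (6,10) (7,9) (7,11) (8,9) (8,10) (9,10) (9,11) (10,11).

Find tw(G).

A width-3 tree decomposition is:
Bags: B1 = {3, 4, 9, 10}  B2 = {3, 5, 9, 10}  B3 = {1, 4, 9, 10}  B4 = {5, 9, 10, 11}  B5 = {1, 6, 9, 10}  B6 = {1, 8, 9, 10}  B7 = {5, 7, 9, 11}  B8 = {2, 7, 9, 11}
Tree: B1–B2, B1–B3, B2–B4, B3–B5, B3–B6, B4–B7, B7–B8
Each bag holds 4 vertices, so the decomposition has width 3, which upper-bounds the treewidth. For the lower bound, the 4 vertices {2, 7, 9, 11} are pairwise adjacent, and any tree decomposition puts a clique entirely inside one bag — forcing width ≥ 3. Hence tw(G) = 3 exactly.

3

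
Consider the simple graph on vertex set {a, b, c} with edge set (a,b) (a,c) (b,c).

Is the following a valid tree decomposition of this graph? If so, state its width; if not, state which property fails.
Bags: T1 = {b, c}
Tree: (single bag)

No — vertex a appears in no bag.

A tree decomposition must satisfy three properties: every vertex lies in some bag; for every edge, both endpoints lie together in some bag; and for every vertex, the bags containing it form a connected subtree. Here vertex a appears in no bag, so the decomposition is invalid.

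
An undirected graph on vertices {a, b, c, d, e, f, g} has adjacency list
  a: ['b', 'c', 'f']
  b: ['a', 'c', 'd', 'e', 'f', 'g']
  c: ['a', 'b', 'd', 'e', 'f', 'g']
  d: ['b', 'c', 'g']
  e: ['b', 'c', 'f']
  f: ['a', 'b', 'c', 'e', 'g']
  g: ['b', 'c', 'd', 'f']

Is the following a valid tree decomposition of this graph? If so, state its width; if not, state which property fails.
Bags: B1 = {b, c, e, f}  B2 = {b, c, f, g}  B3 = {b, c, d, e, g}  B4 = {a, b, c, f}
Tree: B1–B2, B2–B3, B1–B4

No — bags containing vertex e are not connected in the tree.

A tree decomposition must satisfy three properties: every vertex lies in some bag; for every edge, both endpoints lie together in some bag; and for every vertex, the bags containing it form a connected subtree. Here bags containing vertex e are not connected in the tree, so the decomposition is invalid.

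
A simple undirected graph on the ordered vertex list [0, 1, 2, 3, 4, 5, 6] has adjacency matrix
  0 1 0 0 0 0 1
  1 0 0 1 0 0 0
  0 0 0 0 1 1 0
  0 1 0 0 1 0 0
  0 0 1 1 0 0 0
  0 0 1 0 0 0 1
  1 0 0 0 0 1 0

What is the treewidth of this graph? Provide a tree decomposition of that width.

Treewidth 2.
Bags: B1 = {0, 1, 6}  B2 = {1, 5, 6}  B3 = {1, 2, 5}  B4 = {1, 2, 4}  B5 = {1, 3, 4}
Tree: B1–B2, B2–B3, B3–B4, B4–B5

The largest bag has 3 vertices, giving width 2; this decomposition certifies tw(G) ≤ 2. Since 1–0–6–5–2–4–3–1 is a cycle in G, G is not acyclic. Forests are exactly the graphs of treewidth ≤ 1, so tw(G) ≥ 2. Combining the bounds, tw(G) = 2.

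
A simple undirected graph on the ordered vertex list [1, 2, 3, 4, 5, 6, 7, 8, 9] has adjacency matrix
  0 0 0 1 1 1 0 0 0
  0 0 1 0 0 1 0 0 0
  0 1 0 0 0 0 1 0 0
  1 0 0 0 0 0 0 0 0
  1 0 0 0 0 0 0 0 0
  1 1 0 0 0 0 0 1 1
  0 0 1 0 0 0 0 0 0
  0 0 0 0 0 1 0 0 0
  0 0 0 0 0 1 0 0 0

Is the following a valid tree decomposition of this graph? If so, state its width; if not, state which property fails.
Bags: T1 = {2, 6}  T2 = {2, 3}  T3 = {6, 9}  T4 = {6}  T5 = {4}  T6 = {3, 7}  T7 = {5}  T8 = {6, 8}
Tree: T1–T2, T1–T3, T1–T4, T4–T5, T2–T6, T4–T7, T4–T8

A tree decomposition must satisfy three properties: every vertex lies in some bag; for every edge, both endpoints lie together in some bag; and for every vertex, the bags containing it form a connected subtree. Here vertex 1 appears in no bag, so the decomposition is invalid.

No — vertex 1 appears in no bag.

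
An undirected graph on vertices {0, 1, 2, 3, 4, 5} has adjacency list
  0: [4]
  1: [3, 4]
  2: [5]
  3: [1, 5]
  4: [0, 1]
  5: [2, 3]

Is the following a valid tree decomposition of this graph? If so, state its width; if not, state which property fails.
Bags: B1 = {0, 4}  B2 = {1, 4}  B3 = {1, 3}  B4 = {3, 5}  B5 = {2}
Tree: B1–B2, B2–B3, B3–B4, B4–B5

A tree decomposition must satisfy three properties: every vertex lies in some bag; for every edge, both endpoints lie together in some bag; and for every vertex, the bags containing it form a connected subtree. Here edge (5,2) lies in no bag, so the decomposition is invalid.

No — edge (5,2) lies in no bag.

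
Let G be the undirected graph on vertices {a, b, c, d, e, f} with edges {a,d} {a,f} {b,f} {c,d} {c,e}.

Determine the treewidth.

1

A width-1 tree decomposition is:
Bags: B1 = {b, f}  B2 = {a, f}  B3 = {a, d}  B4 = {c, d}  B5 = {c, e}
Tree: B1–B2, B2–B3, B3–B4, B4–B5
The largest bag has 2 vertices, giving width 1; this decomposition certifies tw(G) ≤ 1. Any graph with an edge has treewidth ≥ 1, and G has the edge b–f. Hence tw(G) = 1 exactly.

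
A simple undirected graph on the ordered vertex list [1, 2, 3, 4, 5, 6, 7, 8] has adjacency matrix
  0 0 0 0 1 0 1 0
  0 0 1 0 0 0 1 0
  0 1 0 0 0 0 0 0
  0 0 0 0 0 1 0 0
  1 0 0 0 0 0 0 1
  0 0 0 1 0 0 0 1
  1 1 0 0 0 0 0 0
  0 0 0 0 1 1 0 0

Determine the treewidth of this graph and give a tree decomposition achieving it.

Treewidth 1.
One optimal decomposition is:
Bags: B1 = {2, 3}  B2 = {2, 7}  B3 = {1, 7}  B4 = {1, 5}  B5 = {5, 8}  B6 = {6, 8}  B7 = {4, 6}
Tree: B1–B2, B2–B3, B3–B4, B4–B5, B5–B6, B6–B7

Every bag has size at most 2, so the width is 2 − 1 = 1 and tw(G) ≤ 1. G has an edge, so its treewidth is at least 1. Hence tw(G) = 1 exactly.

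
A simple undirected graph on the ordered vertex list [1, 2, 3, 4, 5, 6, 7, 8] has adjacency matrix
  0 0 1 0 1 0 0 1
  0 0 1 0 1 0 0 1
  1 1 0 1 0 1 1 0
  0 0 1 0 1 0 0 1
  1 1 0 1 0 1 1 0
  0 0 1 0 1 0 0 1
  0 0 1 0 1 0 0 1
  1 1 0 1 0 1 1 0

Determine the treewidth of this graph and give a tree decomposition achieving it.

Treewidth 3.
One optimal decomposition is:
Bags: B1 = {3, 5, 7, 8}  B2 = {2, 3, 5, 8}  B3 = {3, 5, 6, 8}  B4 = {3, 4, 5, 8}  B5 = {1, 3, 5, 8}
Tree: B1–B2, B2–B3, B3–B4, B4–B5

The largest bag has 4 vertices, giving width 3; this decomposition certifies tw(G) ≤ 3. For the lower bound: the 4 vertex sets {3,7}, {2,5}, {8}, {6} are disjoint, each induces a connected subgraph, and every pair is joined by at least one edge of G. Contracting each set to a single vertex therefore yields K_{4} as a minor, and since treewidth is minor-monotone, tw(G) ≥ tw(K_{4}) = 3. Combining the bounds, tw(G) = 3.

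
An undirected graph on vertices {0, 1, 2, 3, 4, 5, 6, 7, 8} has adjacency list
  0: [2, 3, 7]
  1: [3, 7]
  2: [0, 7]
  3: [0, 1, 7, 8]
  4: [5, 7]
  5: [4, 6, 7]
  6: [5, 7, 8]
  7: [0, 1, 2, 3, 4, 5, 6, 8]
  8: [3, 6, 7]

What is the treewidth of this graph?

A width-2 tree decomposition is:
Bags: B1 = {0, 3, 7}  B2 = {3, 7, 8}  B3 = {6, 7, 8}  B4 = {5, 6, 7}  B5 = {0, 2, 7}  B6 = {4, 5, 7}  B7 = {1, 3, 7}
Tree: B1–B2, B2–B3, B3–B4, B1–B5, B4–B6, B2–B7
Every bag has size at most 3, so the width is 3 − 1 = 2 and tw(G) ≤ 2. Conversely, {0, 2, 7} is a clique of size 3, and the vertices of any clique must share a bag in every tree decomposition; so some bag has ≥ 3 vertices and tw(G) ≥ 2. The upper and lower bounds meet at 2, so that is the treewidth.

2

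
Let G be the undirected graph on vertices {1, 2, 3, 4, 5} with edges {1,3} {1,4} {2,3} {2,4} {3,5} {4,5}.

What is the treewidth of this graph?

2

A width-2 tree decomposition is:
Bags: B1 = {1, 3, 4}  B2 = {3, 4, 5}  B3 = {2, 3, 4}
Tree: B1–B2, B2–B3
Each bag holds 3 vertices, so the decomposition has width 2, which upper-bounds the treewidth. For the lower bound, G contains the cycle 1–3–5–4–1, so G is not a forest; only forests have treewidth ≤ 1, hence tw(G) ≥ 2. The upper and lower bounds meet at 2, so that is the treewidth.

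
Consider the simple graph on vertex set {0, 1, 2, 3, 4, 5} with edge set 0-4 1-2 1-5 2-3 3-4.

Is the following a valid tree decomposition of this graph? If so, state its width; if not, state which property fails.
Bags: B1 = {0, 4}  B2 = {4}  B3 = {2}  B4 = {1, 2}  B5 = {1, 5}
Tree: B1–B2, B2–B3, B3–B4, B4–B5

A tree decomposition must satisfy three properties: every vertex lies in some bag; for every edge, both endpoints lie together in some bag; and for every vertex, the bags containing it form a connected subtree. Here vertex 3 appears in no bag, so the decomposition is invalid.

No — vertex 3 appears in no bag.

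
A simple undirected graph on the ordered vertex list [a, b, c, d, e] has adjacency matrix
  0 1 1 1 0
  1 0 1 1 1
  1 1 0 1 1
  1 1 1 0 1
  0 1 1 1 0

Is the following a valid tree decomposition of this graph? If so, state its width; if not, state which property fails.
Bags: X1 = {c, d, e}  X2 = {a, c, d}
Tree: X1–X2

No — vertex b appears in no bag.

A tree decomposition must satisfy three properties: every vertex lies in some bag; for every edge, both endpoints lie together in some bag; and for every vertex, the bags containing it form a connected subtree. Here vertex b appears in no bag, so the decomposition is invalid.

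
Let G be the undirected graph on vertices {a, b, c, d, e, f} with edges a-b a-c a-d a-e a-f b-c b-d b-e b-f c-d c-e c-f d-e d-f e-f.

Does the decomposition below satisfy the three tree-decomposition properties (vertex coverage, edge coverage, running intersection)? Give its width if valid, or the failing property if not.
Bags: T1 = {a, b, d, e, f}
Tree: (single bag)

No — vertex c appears in no bag.

A tree decomposition must satisfy three properties: every vertex lies in some bag; for every edge, both endpoints lie together in some bag; and for every vertex, the bags containing it form a connected subtree. Here vertex c appears in no bag, so the decomposition is invalid.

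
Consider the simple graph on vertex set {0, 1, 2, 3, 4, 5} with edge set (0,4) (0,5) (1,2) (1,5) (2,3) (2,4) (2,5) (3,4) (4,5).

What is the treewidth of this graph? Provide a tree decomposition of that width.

Each bag holds 3 vertices, so the decomposition has width 2, which upper-bounds the treewidth. On the other hand G contains the 3-clique {0, 4, 5}. A clique must lie in a single bag of any decomposition, so no decomposition can have width below 2. Combining the bounds, tw(G) = 2.

Treewidth 2.
One such decomposition:
Bags: B1 = {1, 2, 5}  B2 = {2, 4, 5}  B3 = {0, 4, 5}  B4 = {2, 3, 4}
Tree: B1–B2, B2–B3, B2–B4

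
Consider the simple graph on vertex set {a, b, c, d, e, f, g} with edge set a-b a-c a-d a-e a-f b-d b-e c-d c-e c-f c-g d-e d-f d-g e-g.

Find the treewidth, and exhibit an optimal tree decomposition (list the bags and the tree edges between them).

The largest bag has 4 vertices, giving width 3; this decomposition certifies tw(G) ≤ 3. For the lower bound, the 4 vertices {c, d, e, g} are pairwise adjacent, and any tree decomposition puts a clique entirely inside one bag — forcing width ≥ 3. Combining the bounds, tw(G) = 3.

Treewidth 3.
Bags: B1 = {c, d, e, g}  B2 = {a, c, d, e}  B3 = {a, c, d, f}  B4 = {a, b, d, e}
Tree: B1–B2, B2–B3, B2–B4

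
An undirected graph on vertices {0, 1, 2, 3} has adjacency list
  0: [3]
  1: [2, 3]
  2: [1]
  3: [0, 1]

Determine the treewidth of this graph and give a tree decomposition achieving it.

Each bag holds 2 vertices, so the decomposition has width 1, which upper-bounds the treewidth. Any graph with an edge has treewidth ≥ 1, and G has the edge 1–3. Combining the bounds, tw(G) = 1.

Treewidth 1.
One optimal decomposition is:
Bags: B1 = {1, 3}  B2 = {0, 3}  B3 = {1, 2}
Tree: B1–B2, B1–B3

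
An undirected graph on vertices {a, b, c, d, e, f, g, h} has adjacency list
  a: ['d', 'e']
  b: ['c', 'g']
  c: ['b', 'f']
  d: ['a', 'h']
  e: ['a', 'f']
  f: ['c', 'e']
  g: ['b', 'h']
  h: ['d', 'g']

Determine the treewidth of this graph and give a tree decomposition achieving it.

Treewidth 2.
Bags: B1 = {a, d, e}  B2 = {d, e, h}  B3 = {e, g, h}  B4 = {b, e, g}  B5 = {b, c, e}  B6 = {c, e, f}
Tree: B1–B2, B2–B3, B3–B4, B4–B5, B5–B6

Every bag has size at most 3, so the width is 3 − 1 = 2 and tw(G) ≤ 2. Since e–a–d–h–g–b–c–f–e is a cycle in G, G is not acyclic. Forests are exactly the graphs of treewidth ≤ 1, so tw(G) ≥ 2. Therefore the treewidth is 2.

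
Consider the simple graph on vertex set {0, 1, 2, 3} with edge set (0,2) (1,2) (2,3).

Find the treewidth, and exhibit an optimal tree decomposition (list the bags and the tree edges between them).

Every bag has size at most 2, so the width is 2 − 1 = 1 and tw(G) ≤ 1. G has an edge, so its treewidth is at least 1. Therefore the treewidth is 1.

Treewidth 1.
Bags: B1 = {0, 2}  B2 = {1, 2}  B3 = {2, 3}
Tree: B1–B2, B2–B3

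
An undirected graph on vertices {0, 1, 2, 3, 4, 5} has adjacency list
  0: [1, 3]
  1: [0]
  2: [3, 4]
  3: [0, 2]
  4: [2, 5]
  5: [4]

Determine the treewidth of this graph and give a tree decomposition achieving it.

Treewidth 1.
Bags: B1 = {0, 1}  B2 = {0, 3}  B3 = {2, 3}  B4 = {2, 4}  B5 = {4, 5}
Tree: B1–B2, B2–B3, B3–B4, B4–B5

Every bag has size at most 2, so the width is 2 − 1 = 1 and tw(G) ≤ 1. Since G has at least one edge (e.g. 1–0), it is not an edgeless graph, so tw(G) ≥ 1. Therefore the treewidth is 1.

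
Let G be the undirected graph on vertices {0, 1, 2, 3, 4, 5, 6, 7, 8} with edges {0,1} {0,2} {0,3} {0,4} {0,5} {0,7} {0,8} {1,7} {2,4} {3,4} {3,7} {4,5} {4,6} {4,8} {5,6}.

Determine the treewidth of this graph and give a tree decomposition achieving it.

Each bag holds 3 vertices, so the decomposition has width 2, which upper-bounds the treewidth. For the lower bound, the 3 vertices {0, 1, 7} are pairwise adjacent, and any tree decomposition puts a clique entirely inside one bag — forcing width ≥ 2. The upper and lower bounds meet at 2, so that is the treewidth.

Treewidth 2.
One optimal decomposition is:
Bags: B1 = {0, 4, 8}  B2 = {0, 3, 4}  B3 = {0, 2, 4}  B4 = {0, 4, 5}  B5 = {0, 3, 7}  B6 = {0, 1, 7}  B7 = {4, 5, 6}
Tree: B1–B2, B1–B3, B1–B4, B2–B5, B5–B6, B4–B7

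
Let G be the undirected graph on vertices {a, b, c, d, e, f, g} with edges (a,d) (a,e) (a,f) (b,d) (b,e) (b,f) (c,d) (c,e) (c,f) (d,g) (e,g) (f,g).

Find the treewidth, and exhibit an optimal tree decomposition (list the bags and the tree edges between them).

The largest bag has 4 vertices, giving width 3; this decomposition certifies tw(G) ≤ 3. For the lower bound: the 4 vertex sets {f,g}, {c,e}, {d}, {a} are disjoint, each induces a connected subgraph, and every pair is joined by at least one edge of G. Contracting each set to a single vertex therefore yields K_{4} as a minor, and since treewidth is minor-monotone, tw(G) ≥ tw(K_{4}) = 3. The upper and lower bounds meet at 3, so that is the treewidth.

Treewidth 3.
One such decomposition:
Bags: B1 = {d, e, f, g}  B2 = {c, d, e, f}  B3 = {a, d, e, f}  B4 = {b, d, e, f}
Tree: B1–B2, B2–B3, B3–B4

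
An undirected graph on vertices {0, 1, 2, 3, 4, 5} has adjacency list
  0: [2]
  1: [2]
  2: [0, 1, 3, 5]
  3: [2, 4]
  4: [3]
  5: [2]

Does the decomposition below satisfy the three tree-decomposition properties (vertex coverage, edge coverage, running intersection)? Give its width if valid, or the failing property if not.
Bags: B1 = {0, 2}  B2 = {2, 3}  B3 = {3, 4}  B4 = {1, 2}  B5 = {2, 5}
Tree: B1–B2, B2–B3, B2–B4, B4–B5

Yes; width 1.

Vertex coverage: the bags together contain {0, 1, 2, 3, 4, 5}, the full vertex set. Edge coverage: each edge of G has both endpoints in at least one bag. Running intersection: for every vertex, the bags containing it form a connected subtree. All three properties hold, so this is a valid tree decomposition of width max|bag| − 1 = 1, and hence tw(G) ≤ 1.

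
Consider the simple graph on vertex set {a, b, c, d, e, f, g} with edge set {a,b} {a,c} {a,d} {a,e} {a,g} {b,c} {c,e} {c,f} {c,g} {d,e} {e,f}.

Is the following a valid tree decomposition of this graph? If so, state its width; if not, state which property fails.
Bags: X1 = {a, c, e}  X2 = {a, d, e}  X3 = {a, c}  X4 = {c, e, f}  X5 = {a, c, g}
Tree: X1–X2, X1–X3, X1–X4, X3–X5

No — vertex b appears in no bag.

A tree decomposition must satisfy three properties: every vertex lies in some bag; for every edge, both endpoints lie together in some bag; and for every vertex, the bags containing it form a connected subtree. Here vertex b appears in no bag, so the decomposition is invalid.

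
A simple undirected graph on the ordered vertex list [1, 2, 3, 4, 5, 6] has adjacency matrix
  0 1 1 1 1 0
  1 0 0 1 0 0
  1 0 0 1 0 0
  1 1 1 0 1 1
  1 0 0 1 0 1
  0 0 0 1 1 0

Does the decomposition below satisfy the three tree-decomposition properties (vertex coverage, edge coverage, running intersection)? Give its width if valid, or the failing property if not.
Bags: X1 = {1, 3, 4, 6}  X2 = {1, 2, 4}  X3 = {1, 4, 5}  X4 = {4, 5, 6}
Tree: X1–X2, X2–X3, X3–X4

No — bags containing vertex 6 are not connected in the tree.

A tree decomposition must satisfy three properties: every vertex lies in some bag; for every edge, both endpoints lie together in some bag; and for every vertex, the bags containing it form a connected subtree. Here bags containing vertex 6 are not connected in the tree, so the decomposition is invalid.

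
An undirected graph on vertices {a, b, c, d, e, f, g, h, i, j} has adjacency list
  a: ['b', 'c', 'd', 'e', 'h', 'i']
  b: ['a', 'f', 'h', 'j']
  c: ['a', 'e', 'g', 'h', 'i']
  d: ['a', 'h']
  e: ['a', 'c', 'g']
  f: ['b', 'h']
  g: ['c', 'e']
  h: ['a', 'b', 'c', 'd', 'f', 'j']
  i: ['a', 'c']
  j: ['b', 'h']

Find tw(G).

A width-2 tree decomposition is:
Bags: B1 = {a, c, h}  B2 = {a, c, i}  B3 = {a, c, e}  B4 = {a, b, h}  B5 = {b, f, h}  B6 = {b, h, j}  B7 = {c, e, g}  B8 = {a, d, h}
Tree: B1–B2, B2–B3, B1–B4, B4–B5, B4–B6, B3–B7, B1–B8
Each bag holds 3 vertices, so the decomposition has width 2, which upper-bounds the treewidth. For the lower bound, the 3 vertices {c, e, g} are pairwise adjacent, and any tree decomposition puts a clique entirely inside one bag — forcing width ≥ 2. Therefore the treewidth is 2.

2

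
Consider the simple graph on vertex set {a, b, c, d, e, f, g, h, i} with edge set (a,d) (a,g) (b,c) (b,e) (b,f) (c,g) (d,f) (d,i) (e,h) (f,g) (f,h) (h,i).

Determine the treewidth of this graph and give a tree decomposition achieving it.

Treewidth 3.
Bags: B1 = {a, c, d, g}  B2 = {c, d, f, g}  B3 = {b, c, d, f}  B4 = {b, d, f, i}  B5 = {b, f, h, i}  B6 = {b, e, h, i}
Tree: B1–B2, B2–B3, B3–B4, B4–B5, B5–B6

The largest bag has 4 vertices, giving width 3; this decomposition certifies tw(G) ≤ 3. For the lower bound: the 4 vertex sets {a,c,g}, {d}, {f}, {b,e,h,i} are disjoint, each induces a connected subgraph, and every pair is joined by at least one edge of G. Contracting each set to a single vertex therefore yields K_{4} as a minor, and since treewidth is minor-monotone, tw(G) ≥ tw(K_{4}) = 3. The upper and lower bounds meet at 3, so that is the treewidth.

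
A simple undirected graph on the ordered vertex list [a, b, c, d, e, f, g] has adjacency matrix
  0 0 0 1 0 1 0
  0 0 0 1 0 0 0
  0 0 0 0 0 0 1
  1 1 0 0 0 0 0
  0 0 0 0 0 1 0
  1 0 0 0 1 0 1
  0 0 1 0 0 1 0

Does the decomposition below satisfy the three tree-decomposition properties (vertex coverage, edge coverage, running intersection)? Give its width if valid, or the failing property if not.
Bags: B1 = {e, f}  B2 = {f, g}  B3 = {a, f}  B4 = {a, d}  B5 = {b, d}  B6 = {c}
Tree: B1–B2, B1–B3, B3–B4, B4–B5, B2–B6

A tree decomposition must satisfy three properties: every vertex lies in some bag; for every edge, both endpoints lie together in some bag; and for every vertex, the bags containing it form a connected subtree. Here edge (g,c) lies in no bag, so the decomposition is invalid.

No — edge (g,c) lies in no bag.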